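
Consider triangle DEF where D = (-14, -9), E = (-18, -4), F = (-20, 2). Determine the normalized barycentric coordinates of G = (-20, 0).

Signed area of the reference triangle: [DEF] = ½·((-14)·(-4−2) + (-18)·(2−(-9)) + (-20)·(-9−(-4))) = ½·(84 − 198 + 100) = -7.
[GEF] = ½·((-20)·(-4−2) + (-18)·(2−0) + (-20)·(0−(-4))) = ½·(120 − 36 − 80) = 2, so the D-coordinate is 2/(-7) = -2/7.
[DGF] = ½·((-14)·(0−2) + (-20)·(2−(-9)) + (-20)·(-9−0)) = ½·(28 − 220 + 180) = -6, so the E-coordinate is 6/7.
[DEG] = ½·((-14)·(-4−0) + (-18)·(0−(-9)) + (-20)·(-9−(-4))) = ½·(56 − 162 + 100) = -3, so the F-coordinate is 3/7.
Check: -2/7 + 6/7 + 3/7 = 1.

(-2/7, 6/7, 3/7)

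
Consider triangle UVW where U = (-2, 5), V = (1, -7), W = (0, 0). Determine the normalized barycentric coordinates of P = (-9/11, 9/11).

Signed area of the reference triangle: [UVW] = ½·((-2)·(-7−0) + 1·(0−5) + 0·(5−(-7))) = ½·(14 − 5 + 0) = 9/2.
[PVW] = ½·((-9/11)·(-7−0) + 1·(0−(9/11)) + 0·(9/11−(-7))) = ½·(63/11 − 9/11 + 0) = 27/11, so the U-coordinate is (27/11)/(9/2) = 6/11.
[UPW] = ½·((-2)·(9/11−0) + (-9/11)·(0−5) + 0·(5−(9/11))) = ½·(-18/11 + 45/11 + 0) = 27/22, so the V-coordinate is 3/11.
[UVP] = ½·((-2)·(-7−(9/11)) + 1·(9/11−5) + (-9/11)·(5−(-7))) = ½·(172/11 − 46/11 − 108/11) = 9/11, so the W-coordinate is 2/11.

(6/11, 3/11, 2/11)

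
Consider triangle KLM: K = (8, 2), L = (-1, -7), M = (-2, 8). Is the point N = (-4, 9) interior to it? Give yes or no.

Barycentric coordinates of N: (-29/144, 1/72, 19/16).
The three coordinates are negative, positive, positive; a point is interior exactly when all three are positive.

no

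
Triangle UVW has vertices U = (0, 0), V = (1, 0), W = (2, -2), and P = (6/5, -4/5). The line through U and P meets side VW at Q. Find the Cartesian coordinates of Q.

(3/2, -1)

Barycentric coordinates of P with respect to UVW: (1/5, 2/5, 2/5).
On side VW the U-coordinate is zero; dropping P's U-weight 1/5 and renormalizing the remaining 2/5 : 2/5 gives weights 1/2, 1/2 on V, W.
Q = (1/2)·(1, 0) + (1/2)·(2, -2) = (3/2, -1).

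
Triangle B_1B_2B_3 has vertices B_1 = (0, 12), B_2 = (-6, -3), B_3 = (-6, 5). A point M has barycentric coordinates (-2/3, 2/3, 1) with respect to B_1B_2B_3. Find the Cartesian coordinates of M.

M = (-2/3)·B_1 + (2/3)·B_2 + 1·B_3.
x-coordinate: (-2/3)·0 + (2/3)·(-6) + 1·(-6) = -10.
y-coordinate: (-2/3)·12 + (2/3)·(-3) + 1·5 = -5.

(-10, -5)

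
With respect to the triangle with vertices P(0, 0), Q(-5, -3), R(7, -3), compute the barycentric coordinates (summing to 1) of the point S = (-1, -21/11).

Signed area of the reference triangle: [PQR] = ½·(0·(-3−(-3)) + (-5)·(-3−0) + 7·(0−(-3))) = ½·(0 + 15 + 21) = 18.
[SQR] = ½·((-1)·(-3−(-3)) + (-5)·(-3−(-21/11)) + 7·(-21/11−(-3))) = ½·(0 + 60/11 + 84/11) = 72/11, so the P-coordinate is (72/11)/18 = 4/11.
[PSR] = ½·(0·(-21/11−(-3)) + (-1)·(-3−0) + 7·(0−(-21/11))) = ½·(0 + 3 + 147/11) = 90/11, so the Q-coordinate is 5/11.
[PQS] = ½·(0·(-3−(-21/11)) + (-5)·(-21/11−0) + (-1)·(0−(-3))) = ½·(0 + 105/11 − 3) = 36/11, so the R-coordinate is 2/11.

(4/11, 5/11, 2/11)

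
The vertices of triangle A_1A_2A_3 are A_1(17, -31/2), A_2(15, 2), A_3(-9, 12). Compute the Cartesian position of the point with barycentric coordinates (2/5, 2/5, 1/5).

(11, -3)

P = (2/5)·A_1 + (2/5)·A_2 + (1/5)·A_3.
x-coordinate: (2/5)·17 + (2/5)·15 + (1/5)·(-9) = 11.
y-coordinate: (2/5)·(-31/2) + (2/5)·2 + (1/5)·12 = -3.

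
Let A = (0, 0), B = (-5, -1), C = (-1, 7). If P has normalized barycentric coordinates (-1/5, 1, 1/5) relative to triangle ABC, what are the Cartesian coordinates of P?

(-26/5, 2/5)

P = (-1/5)·A + 1·B + (1/5)·C.
x-coordinate: (-1/5)·0 + 1·(-5) + (1/5)·(-1) = -26/5.
y-coordinate: (-1/5)·0 + 1·(-1) + (1/5)·7 = 2/5.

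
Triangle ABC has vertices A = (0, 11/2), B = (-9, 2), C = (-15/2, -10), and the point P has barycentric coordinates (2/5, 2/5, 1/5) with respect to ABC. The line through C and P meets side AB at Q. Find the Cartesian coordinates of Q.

Line CP meets AB where the C-coordinate vanishes; zeroing P's C-weight and renormalizing leaves A, B-weights 2/5 : 2/5 → (1/2, 1/2).
So Q = (1/2)·A + (1/2)·B = (-9/2, 15/4).

(-9/2, 15/4)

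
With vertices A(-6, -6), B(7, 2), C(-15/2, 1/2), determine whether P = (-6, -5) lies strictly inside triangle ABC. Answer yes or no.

Barycentric coordinates of P: (164/193, 3/193, 26/193).
The three coordinates are positive, positive, positive; a point is interior exactly when all three are positive.

yes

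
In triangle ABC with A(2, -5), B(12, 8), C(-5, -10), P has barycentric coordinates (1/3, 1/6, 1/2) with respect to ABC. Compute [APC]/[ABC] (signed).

The signed ratio [APC]/[ABC] equals the barycentric coordinate of P at vertex B, which is 1/6.

1/6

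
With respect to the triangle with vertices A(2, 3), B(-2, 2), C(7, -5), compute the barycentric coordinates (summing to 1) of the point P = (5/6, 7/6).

Signed area of the reference triangle: [ABC] = ½·(2·(2−(-5)) + (-2)·(-5−3) + 7·(3−2)) = ½·(14 + 16 + 7) = 37/2.
[PBC] = ½·((5/6)·(2−(-5)) + (-2)·(-5−(7/6)) + 7·(7/6−2)) = ½·(35/6 + 37/3 − 35/6) = 37/6, so the A-coordinate is (37/6)/(37/2) = 1/3.
[APC] = ½·(2·(7/6−(-5)) + (5/6)·(-5−3) + 7·(3−(7/6))) = ½·(37/3 − 20/3 + 77/6) = 37/4, so the B-coordinate is 1/2.
[ABP] = ½·(2·(2−(7/6)) + (-2)·(7/6−3) + (5/6)·(3−2)) = ½·(5/3 + 11/3 + 5/6) = 37/12, so the C-coordinate is 1/6.

(1/3, 1/2, 1/6)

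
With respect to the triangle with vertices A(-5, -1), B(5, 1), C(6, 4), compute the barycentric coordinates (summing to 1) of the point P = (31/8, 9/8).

Signed area of the reference triangle: [ABC] = ½·((-5)·(1−4) + 5·(4−(-1)) + 6·(-1−1)) = ½·(15 + 25 − 12) = 14.
[PBC] = ½·((31/8)·(1−4) + 5·(4−(9/8)) + 6·(9/8−1)) = ½·(-93/8 + 115/8 + 3/4) = 7/4, so the A-coordinate is (7/4)/14 = 1/8.
[APC] = ½·((-5)·(9/8−4) + (31/8)·(4−(-1)) + 6·(-1−(9/8))) = ½·(115/8 + 155/8 − 51/4) = 21/2, so the B-coordinate is 3/4.
[ABP] = ½·((-5)·(1−(9/8)) + 5·(9/8−(-1)) + (31/8)·(-1−1)) = ½·(5/8 + 85/8 − 31/4) = 7/4, so the C-coordinate is 1/8.

(1/8, 3/4, 1/8)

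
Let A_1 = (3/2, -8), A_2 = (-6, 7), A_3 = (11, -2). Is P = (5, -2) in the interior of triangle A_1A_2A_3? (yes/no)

yes

Barycentric coordinates of P: (36/125, 24/125, 13/25).
The three coordinates are positive, positive, positive; a point is interior exactly when all three are positive.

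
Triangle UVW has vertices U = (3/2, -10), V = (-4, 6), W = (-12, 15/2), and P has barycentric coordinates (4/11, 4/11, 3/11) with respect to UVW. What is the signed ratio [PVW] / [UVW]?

The signed ratio [PVW]/[UVW] equals the barycentric coordinate of P at vertex U, which is 4/11.

4/11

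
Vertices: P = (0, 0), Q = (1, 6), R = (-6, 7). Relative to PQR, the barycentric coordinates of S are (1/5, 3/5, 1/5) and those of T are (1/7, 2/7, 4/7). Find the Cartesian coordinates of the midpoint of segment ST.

(-131/70, 75/14)

Barycentric coordinates of the midpoint are the average: (6/35, 31/70, 27/70).
Converting: (6/35)·P + (31/70)·Q + (27/70)·R = (-131/70, 75/14).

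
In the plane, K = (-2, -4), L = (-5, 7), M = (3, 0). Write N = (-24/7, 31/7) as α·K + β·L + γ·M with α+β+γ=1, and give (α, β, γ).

Signed area of the reference triangle: [KLM] = ½·((-2)·(7−0) + (-5)·(0−(-4)) + 3·(-4−7)) = ½·(-14 − 20 − 33) = -67/2.
[NLM] = ½·((-24/7)·(7−0) + (-5)·(0−(31/7)) + 3·(31/7−7)) = ½·(-24 + 155/7 − 54/7) = -67/14, so the K-coordinate is (-67/14)/(-67/2) = 1/7.
[KNM] = ½·((-2)·(31/7−0) + (-24/7)·(0−(-4)) + 3·(-4−(31/7))) = ½·(-62/7 − 96/7 − 177/7) = -335/14, so the L-coordinate is 5/7.
[KLN] = ½·((-2)·(7−(31/7)) + (-5)·(31/7−(-4)) + (-24/7)·(-4−7)) = ½·(-36/7 − 295/7 + 264/7) = -67/14, so the M-coordinate is 1/7.

(1/7, 5/7, 1/7)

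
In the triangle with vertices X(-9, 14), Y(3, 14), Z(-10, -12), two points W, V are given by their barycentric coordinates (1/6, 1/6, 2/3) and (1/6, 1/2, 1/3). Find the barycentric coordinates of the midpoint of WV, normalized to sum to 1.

(1/6, 1/3, 1/2)

Since both coordinate triples sum to 1, the midpoint's barycentrics are the componentwise average.
(1/6+1/6)/2 = 1/6; similarly 1/3 and 1/2.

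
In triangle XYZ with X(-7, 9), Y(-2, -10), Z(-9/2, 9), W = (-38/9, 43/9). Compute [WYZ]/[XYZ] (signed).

1/9

[XYZ] = ½·((-7)·(-10−9) + (-2)·(9−9) + (-9/2)·(9−(-10))) = ½·(133 + 0 − 171/2) = 95/4.
[WYZ] = ½·((-38/9)·(-10−9) + (-2)·(9−(43/9)) + (-9/2)·(43/9−(-10))) = ½·(722/9 − 76/9 − 133/2) = 95/36, so the ratio is (95/36)/(95/4) = 1/9.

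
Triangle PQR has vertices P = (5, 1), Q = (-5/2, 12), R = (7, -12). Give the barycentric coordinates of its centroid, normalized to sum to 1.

(1/3, 1/3, 1/3)

The centroid is the average of the vertices, so each weight is 1/3.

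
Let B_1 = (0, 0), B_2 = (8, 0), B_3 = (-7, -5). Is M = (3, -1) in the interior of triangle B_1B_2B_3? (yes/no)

yes

Barycentric coordinates of M: (1/4, 11/20, 1/5).
The three coordinates are positive, positive, positive; a point is interior exactly when all three are positive.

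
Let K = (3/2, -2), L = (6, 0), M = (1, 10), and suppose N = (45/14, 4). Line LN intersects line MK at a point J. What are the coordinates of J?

(9/8, 7)

Barycentric coordinates of N with respect to KLM: (1/7, 3/7, 3/7).
On side MK the L-coordinate is zero; dropping N's L-weight 3/7 and renormalizing the remaining 3/7 : 1/7 gives weights 3/4, 1/4 on M, K.
J = (3/4)·(1, 10) + (1/4)·(3/2, -2) = (9/8, 7).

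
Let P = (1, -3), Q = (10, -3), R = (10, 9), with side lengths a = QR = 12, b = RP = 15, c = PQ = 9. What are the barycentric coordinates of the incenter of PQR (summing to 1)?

The incenter has barycentric coordinates proportional to the opposite side lengths: (12 : 15 : 9).
Normalizing by 12+15+9 = 36 gives (1/3, 5/12, 1/4).

(1/3, 5/12, 1/4)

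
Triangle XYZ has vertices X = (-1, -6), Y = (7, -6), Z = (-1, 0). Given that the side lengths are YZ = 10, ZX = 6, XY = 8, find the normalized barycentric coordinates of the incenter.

(5/12, 1/4, 1/3)

The incenter has barycentric coordinates proportional to the opposite side lengths: (10 : 6 : 8).
Normalizing by 10+6+8 = 24 gives (5/12, 1/4, 1/3).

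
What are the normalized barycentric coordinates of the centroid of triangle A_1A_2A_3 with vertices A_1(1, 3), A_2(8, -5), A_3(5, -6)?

(1/3, 1/3, 1/3)

The centroid is the average of the vertices, so each weight is 1/3.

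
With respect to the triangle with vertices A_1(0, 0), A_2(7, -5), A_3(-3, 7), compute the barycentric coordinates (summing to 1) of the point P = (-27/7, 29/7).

Signed area of the reference triangle: [A_1A_2A_3] = ½·(0·(-5−7) + 7·(7−0) + (-3)·(0−(-5))) = ½·(0 + 49 − 15) = 17.
[PA_2A_3] = ½·((-27/7)·(-5−7) + 7·(7−(29/7)) + (-3)·(29/7−(-5))) = ½·(324/7 + 20 − 192/7) = 136/7, so the A_1-coordinate is (136/7)/17 = 8/7.
[A_1PA_3] = ½·(0·(29/7−7) + (-27/7)·(7−0) + (-3)·(0−(29/7))) = ½·(0 − 27 + 87/7) = -51/7, so the A_2-coordinate is -3/7.
[A_1A_2P] = ½·(0·(-5−(29/7)) + 7·(29/7−0) + (-27/7)·(0−(-5))) = ½·(0 + 29 − 135/7) = 34/7, so the A_3-coordinate is 2/7.
Check: 8/7 − 3/7 + 2/7 = 1.

(8/7, -3/7, 2/7)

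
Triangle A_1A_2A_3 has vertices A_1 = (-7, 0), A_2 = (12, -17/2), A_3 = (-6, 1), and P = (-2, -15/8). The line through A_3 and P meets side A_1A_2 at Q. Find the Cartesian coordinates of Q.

(-2/3, -17/6)

Barycentric coordinates of P with respect to A_1A_2A_3: (1/2, 1/4, 1/4).
On side A_1A_2 the A_3-coordinate is zero; dropping P's A_3-weight 1/4 and renormalizing the remaining 1/2 : 1/4 gives weights 2/3, 1/3 on A_1, A_2.
Q = (2/3)·(-7, 0) + (1/3)·(12, -17/2) = (-2/3, -17/6).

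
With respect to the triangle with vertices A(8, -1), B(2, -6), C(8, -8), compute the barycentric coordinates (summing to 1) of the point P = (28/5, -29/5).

(1/5, 2/5, 2/5)

Signed area of the reference triangle: [ABC] = ½·(8·(-6−(-8)) + 2·(-8−(-1)) + 8·(-1−(-6))) = ½·(16 − 14 + 40) = 21.
[PBC] = ½·((28/5)·(-6−(-8)) + 2·(-8−(-29/5)) + 8·(-29/5−(-6))) = ½·(56/5 − 22/5 + 8/5) = 21/5, so the A-coordinate is (21/5)/21 = 1/5.
[APC] = ½·(8·(-29/5−(-8)) + (28/5)·(-8−(-1)) + 8·(-1−(-29/5))) = ½·(88/5 − 196/5 + 192/5) = 42/5, so the B-coordinate is 2/5.
[ABP] = ½·(8·(-6−(-29/5)) + 2·(-29/5−(-1)) + (28/5)·(-1−(-6))) = ½·(-8/5 − 48/5 + 28) = 42/5, so the C-coordinate is 2/5.
Check: 1/5 + 2/5 + 2/5 = 1.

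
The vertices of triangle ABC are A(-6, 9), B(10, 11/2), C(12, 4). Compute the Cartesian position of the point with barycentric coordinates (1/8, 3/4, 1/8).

P = (1/8)·A + (3/4)·B + (1/8)·C.
x-coordinate: (1/8)·(-6) + (3/4)·10 + (1/8)·12 = 33/4.
y-coordinate: (1/8)·9 + (3/4)·(11/2) + (1/8)·4 = 23/4.

(33/4, 23/4)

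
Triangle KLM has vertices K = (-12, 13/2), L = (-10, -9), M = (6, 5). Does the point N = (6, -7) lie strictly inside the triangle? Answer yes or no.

Barycentric coordinates of N: (-16/23, 18/23, 21/23).
The three coordinates are negative, positive, positive; a point is interior exactly when all three are positive.

no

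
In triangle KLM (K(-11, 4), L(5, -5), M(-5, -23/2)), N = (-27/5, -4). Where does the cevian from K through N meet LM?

Barycentric coordinates of N with respect to KLM: (2/5, 1/5, 2/5).
On side LM the K-coordinate is zero; dropping N's K-weight 2/5 and renormalizing the remaining 1/5 : 2/5 gives weights 1/3, 2/3 on L, M.
J = (1/3)·(5, -5) + (2/3)·(-5, -23/2) = (-5/3, -28/3).

(-5/3, -28/3)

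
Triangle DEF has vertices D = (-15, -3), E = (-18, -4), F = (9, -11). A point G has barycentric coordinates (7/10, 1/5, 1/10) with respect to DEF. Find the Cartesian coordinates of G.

G = (7/10)·D + (1/5)·E + (1/10)·F.
x-coordinate: (7/10)·(-15) + (1/5)·(-18) + (1/10)·9 = -66/5.
y-coordinate: (7/10)·(-3) + (1/5)·(-4) + (1/10)·(-11) = -4.

(-66/5, -4)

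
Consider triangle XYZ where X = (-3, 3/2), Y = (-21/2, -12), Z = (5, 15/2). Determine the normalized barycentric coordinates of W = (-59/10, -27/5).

Signed area of the reference triangle: [XYZ] = ½·((-3)·(-12−(15/2)) + (-21/2)·(15/2−(3/2)) + 5·(3/2−(-12))) = ½·(117/2 − 63 + 135/2) = 63/2.
[WYZ] = ½·((-59/10)·(-12−(15/2)) + (-21/2)·(15/2−(-27/5)) + 5·(-27/5−(-12))) = ½·(2301/20 − 2709/20 + 33) = 63/10, so the X-coordinate is (63/10)/(63/2) = 1/5.
[XWZ] = ½·((-3)·(-27/5−(15/2)) + (-59/10)·(15/2−(3/2)) + 5·(3/2−(-27/5))) = ½·(387/10 − 177/5 + 69/2) = 189/10, so the Y-coordinate is 3/5.
[XYW] = ½·((-3)·(-12−(-27/5)) + (-21/2)·(-27/5−(3/2)) + (-59/10)·(3/2−(-12))) = ½·(99/5 + 1449/20 − 1593/20) = 63/10, so the Z-coordinate is 1/5.
Check: 1/5 + 3/5 + 1/5 = 1.

(1/5, 3/5, 1/5)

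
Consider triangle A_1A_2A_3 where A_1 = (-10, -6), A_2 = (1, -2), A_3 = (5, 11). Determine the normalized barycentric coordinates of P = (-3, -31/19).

(8/19, 8/19, 3/19)

Signed area of the reference triangle: [A_1A_2A_3] = ½·((-10)·(-2−11) + 1·(11−(-6)) + 5·(-6−(-2))) = ½·(130 + 17 − 20) = 127/2.
[PA_2A_3] = ½·((-3)·(-2−11) + 1·(11−(-31/19)) + 5·(-31/19−(-2))) = ½·(39 + 240/19 + 35/19) = 508/19, so the A_1-coordinate is (508/19)/(127/2) = 8/19.
[A_1PA_3] = ½·((-10)·(-31/19−11) + (-3)·(11−(-6)) + 5·(-6−(-31/19))) = ½·(2400/19 − 51 − 415/19) = 508/19, so the A_2-coordinate is 8/19.
[A_1A_2P] = ½·((-10)·(-2−(-31/19)) + 1·(-31/19−(-6)) + (-3)·(-6−(-2))) = ½·(70/19 + 83/19 + 12) = 381/38, so the A_3-coordinate is 3/19.
Check: 8/19 + 8/19 + 3/19 = 1.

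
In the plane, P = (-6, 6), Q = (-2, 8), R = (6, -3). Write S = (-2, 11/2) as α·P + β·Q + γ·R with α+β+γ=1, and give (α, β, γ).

Signed area of the reference triangle: [PQR] = ½·((-6)·(8−(-3)) + (-2)·(-3−6) + 6·(6−8)) = ½·(-66 + 18 − 12) = -30.
[SQR] = ½·((-2)·(8−(-3)) + (-2)·(-3−(11/2)) + 6·(11/2−8)) = ½·(-22 + 17 − 15) = -10, so the P-coordinate is (-10)/(-30) = 1/3.
[PSR] = ½·((-6)·(11/2−(-3)) + (-2)·(-3−6) + 6·(6−(11/2))) = ½·(-51 + 18 + 3) = -15, so the Q-coordinate is 1/2.
[PQS] = ½·((-6)·(8−(11/2)) + (-2)·(11/2−6) + (-2)·(6−8)) = ½·(-15 + 1 + 4) = -5, so the R-coordinate is 1/6.
Check: 1/3 + 1/2 + 1/6 = 1.

(1/3, 1/2, 1/6)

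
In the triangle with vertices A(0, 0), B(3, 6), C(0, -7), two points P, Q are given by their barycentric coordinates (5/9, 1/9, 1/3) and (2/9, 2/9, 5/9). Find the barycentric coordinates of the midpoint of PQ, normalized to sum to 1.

Since both coordinate triples sum to 1, the midpoint's barycentrics are the componentwise average.
(5/9+2/9)/2 = 7/18; similarly 1/6 and 4/9.

(7/18, 1/6, 4/9)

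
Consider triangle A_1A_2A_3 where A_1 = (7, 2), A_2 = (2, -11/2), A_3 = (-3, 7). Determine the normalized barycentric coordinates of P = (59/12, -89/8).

(1/12, 17/12, -1/2)

Signed area of the reference triangle: [A_1A_2A_3] = ½·(7·(-11/2−7) + 2·(7−2) + (-3)·(2−(-11/2))) = ½·(-175/2 + 10 − 45/2) = -50.
[PA_2A_3] = ½·((59/12)·(-11/2−7) + 2·(7−(-89/8)) + (-3)·(-89/8−(-11/2))) = ½·(-1475/24 + 145/4 + 135/8) = -25/6, so the A_1-coordinate is (-25/6)/(-50) = 1/12.
[A_1PA_3] = ½·(7·(-89/8−7) + (59/12)·(7−2) + (-3)·(2−(-89/8))) = ½·(-1015/8 + 295/12 − 315/8) = -425/6, so the A_2-coordinate is 17/12.
[A_1A_2P] = ½·(7·(-11/2−(-89/8)) + 2·(-89/8−2) + (59/12)·(2−(-11/2))) = ½·(315/8 − 105/4 + 295/8) = 25, so the A_3-coordinate is -1/2.
Check: 1/12 + 17/12 − 1/2 = 1.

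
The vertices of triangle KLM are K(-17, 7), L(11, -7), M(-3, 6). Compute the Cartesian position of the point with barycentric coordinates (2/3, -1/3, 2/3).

(-17, 11)

N = (2/3)·K + (-1/3)·L + (2/3)·M.
x-coordinate: (2/3)·(-17) + (-1/3)·11 + (2/3)·(-3) = -17.
y-coordinate: (2/3)·7 + (-1/3)·(-7) + (2/3)·6 = 11.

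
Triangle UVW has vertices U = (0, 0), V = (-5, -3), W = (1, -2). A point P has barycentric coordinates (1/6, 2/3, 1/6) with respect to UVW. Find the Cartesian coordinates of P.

P = (1/6)·U + (2/3)·V + (1/6)·W.
x-coordinate: (1/6)·0 + (2/3)·(-5) + (1/6)·1 = -19/6.
y-coordinate: (1/6)·0 + (2/3)·(-3) + (1/6)·(-2) = -7/3.

(-19/6, -7/3)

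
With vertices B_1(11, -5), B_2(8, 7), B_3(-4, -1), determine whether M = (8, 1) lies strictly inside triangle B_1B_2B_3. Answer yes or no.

yes

Barycentric coordinates of M: (3/7, 13/28, 3/28).
The three coordinates are positive, positive, positive; a point is interior exactly when all three are positive.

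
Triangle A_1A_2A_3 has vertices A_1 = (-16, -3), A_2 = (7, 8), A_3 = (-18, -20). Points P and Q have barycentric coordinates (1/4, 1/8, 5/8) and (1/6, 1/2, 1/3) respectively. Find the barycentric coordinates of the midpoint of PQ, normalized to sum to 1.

(5/24, 5/16, 23/48)

Since both coordinate triples sum to 1, the midpoint's barycentrics are the componentwise average.
(1/4+1/6)/2 = 5/24; similarly 5/16 and 23/48.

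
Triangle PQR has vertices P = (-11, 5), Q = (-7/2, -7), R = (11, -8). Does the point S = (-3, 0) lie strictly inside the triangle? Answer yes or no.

Barycentric coordinates of S: (68/111, 4/111, 13/37).
The three coordinates are positive, positive, positive; a point is interior exactly when all three are positive.

yes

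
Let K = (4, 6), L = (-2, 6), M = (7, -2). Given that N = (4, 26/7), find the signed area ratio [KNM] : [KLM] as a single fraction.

1/7

[KLM] = ½·(4·(6−(-2)) + (-2)·(-2−6) + 7·(6−6)) = ½·(32 + 16 + 0) = 24.
[KNM] = ½·(4·(26/7−(-2)) + 4·(-2−6) + 7·(6−(26/7))) = ½·(160/7 − 32 + 16) = 24/7, so the ratio is (24/7)/24 = 1/7.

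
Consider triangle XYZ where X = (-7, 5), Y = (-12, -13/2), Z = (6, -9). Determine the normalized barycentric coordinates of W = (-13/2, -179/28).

Signed area of the reference triangle: [XYZ] = ½·((-7)·(-13/2−(-9)) + (-12)·(-9−5) + 6·(5−(-13/2))) = ½·(-35/2 + 168 + 69) = 439/4.
[WYZ] = ½·((-13/2)·(-13/2−(-9)) + (-12)·(-9−(-179/28)) + 6·(-179/28−(-13/2))) = ½·(-65/4 + 219/7 + 9/14) = 439/56, so the X-coordinate is (439/56)/(439/4) = 1/14.
[XWZ] = ½·((-7)·(-179/28−(-9)) + (-13/2)·(-9−5) + 6·(5−(-179/28))) = ½·(-73/4 + 91 + 957/14) = 3951/56, so the Y-coordinate is 9/14.
[XYW] = ½·((-7)·(-13/2−(-179/28)) + (-12)·(-179/28−5) + (-13/2)·(5−(-13/2))) = ½·(3/4 + 957/7 − 299/4) = 439/14, so the Z-coordinate is 2/7.
Check: 1/14 + 9/14 + 2/7 = 1.

(1/14, 9/14, 2/7)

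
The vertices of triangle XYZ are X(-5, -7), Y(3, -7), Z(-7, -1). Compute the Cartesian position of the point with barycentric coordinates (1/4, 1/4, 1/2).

(-4, -4)

W = (1/4)·X + (1/4)·Y + (1/2)·Z.
x-coordinate: (1/4)·(-5) + (1/4)·3 + (1/2)·(-7) = -4.
y-coordinate: (1/4)·(-7) + (1/4)·(-7) + (1/2)·(-1) = -4.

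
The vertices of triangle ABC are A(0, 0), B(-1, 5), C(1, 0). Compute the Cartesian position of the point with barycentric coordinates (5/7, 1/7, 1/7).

P = (5/7)·A + (1/7)·B + (1/7)·C.
x-coordinate: (5/7)·0 + (1/7)·(-1) + (1/7)·1 = 0.
y-coordinate: (5/7)·0 + (1/7)·5 + (1/7)·0 = 5/7.

(0, 5/7)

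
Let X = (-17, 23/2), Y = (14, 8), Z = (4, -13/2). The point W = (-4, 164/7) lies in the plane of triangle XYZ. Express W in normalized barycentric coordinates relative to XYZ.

Signed area of the reference triangle: [XYZ] = ½·((-17)·(8−(-13/2)) + 14·(-13/2−(23/2)) + 4·(23/2−8)) = ½·(-493/2 − 252 + 14) = -969/4.
[WYZ] = ½·((-4)·(8−(-13/2)) + 14·(-13/2−(164/7)) + 4·(164/7−8)) = ½·(-58 − 419 + 432/7) = -2907/14, so the X-coordinate is (-2907/14)/(-969/4) = 6/7.
[XWZ] = ½·((-17)·(164/7−(-13/2)) + (-4)·(-13/2−(23/2)) + 4·(23/2−(164/7))) = ½·(-7123/14 + 72 − 334/7) = -969/4, so the Y-coordinate is 1.
[XYW] = ½·((-17)·(8−(164/7)) + 14·(164/7−(23/2)) + (-4)·(23/2−8)) = ½·(1836/7 + 167 − 14) = 2907/14, so the Z-coordinate is -6/7.
Check: 6/7 + 1 − 6/7 = 1.

(6/7, 1, -6/7)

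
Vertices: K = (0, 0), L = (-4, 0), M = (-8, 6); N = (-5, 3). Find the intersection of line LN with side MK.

Barycentric coordinates of N with respect to KLM: (1/4, 1/4, 1/2).
On side MK the L-coordinate is zero; dropping N's L-weight 1/4 and renormalizing the remaining 1/2 : 1/4 gives weights 2/3, 1/3 on M, K.
J = (2/3)·(-8, 6) + (1/3)·(0, 0) = (-16/3, 4).

(-16/3, 4)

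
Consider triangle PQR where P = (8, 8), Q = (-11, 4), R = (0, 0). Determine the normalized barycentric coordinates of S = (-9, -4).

Signed area of the reference triangle: [PQR] = ½·(8·(4−0) + (-11)·(0−8) + 0·(8−4)) = ½·(32 + 88 + 0) = 60.
[SQR] = ½·((-9)·(4−0) + (-11)·(0−(-4)) + 0·(-4−4)) = ½·(-36 − 44 + 0) = -40, so the P-coordinate is (-40)/60 = -2/3.
[PSR] = ½·(8·(-4−0) + (-9)·(0−8) + 0·(8−(-4))) = ½·(-32 + 72 + 0) = 20, so the Q-coordinate is 1/3.
[PQS] = ½·(8·(4−(-4)) + (-11)·(-4−8) + (-9)·(8−4)) = ½·(64 + 132 − 36) = 80, so the R-coordinate is 4/3.

(-2/3, 1/3, 4/3)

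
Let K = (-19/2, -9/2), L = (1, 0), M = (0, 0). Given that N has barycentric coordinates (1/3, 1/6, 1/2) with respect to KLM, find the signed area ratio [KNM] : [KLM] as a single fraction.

The signed ratio [KNM]/[KLM] equals the barycentric coordinate of N at vertex L, which is 1/6.

1/6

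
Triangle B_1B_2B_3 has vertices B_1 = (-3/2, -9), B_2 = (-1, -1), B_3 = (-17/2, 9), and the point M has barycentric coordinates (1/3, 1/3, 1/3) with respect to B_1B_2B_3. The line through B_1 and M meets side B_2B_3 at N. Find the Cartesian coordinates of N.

Line B_1M meets B_2B_3 where the B_1-coordinate vanishes; zeroing M's B_1-weight and renormalizing leaves B_2, B_3-weights 1/3 : 1/3 → (1/2, 1/2).
So N = (1/2)·B_2 + (1/2)·B_3 = (-19/4, 4).

(-19/4, 4)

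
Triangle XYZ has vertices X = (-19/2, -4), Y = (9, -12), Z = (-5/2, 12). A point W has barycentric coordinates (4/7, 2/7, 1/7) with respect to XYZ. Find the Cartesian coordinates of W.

W = (4/7)·X + (2/7)·Y + (1/7)·Z.
x-coordinate: (4/7)·(-19/2) + (2/7)·9 + (1/7)·(-5/2) = -45/14.
y-coordinate: (4/7)·(-4) + (2/7)·(-12) + (1/7)·12 = -4.

(-45/14, -4)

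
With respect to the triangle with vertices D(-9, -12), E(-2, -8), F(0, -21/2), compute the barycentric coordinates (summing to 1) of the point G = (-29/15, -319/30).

Signed area of the reference triangle: [DEF] = ½·((-9)·(-8−(-21/2)) + (-2)·(-21/2−(-12)) + 0·(-12−(-8))) = ½·(-45/2 − 3 + 0) = -51/4.
[GEF] = ½·((-29/15)·(-8−(-21/2)) + (-2)·(-21/2−(-319/30)) + 0·(-319/30−(-8))) = ½·(-29/6 − 4/15 + 0) = -51/20, so the D-coordinate is (-51/20)/(-51/4) = 1/5.
[DGF] = ½·((-9)·(-319/30−(-21/2)) + (-29/15)·(-21/2−(-12)) + 0·(-12−(-319/30))) = ½·(6/5 − 29/10 + 0) = -17/20, so the E-coordinate is 1/15.
[DEG] = ½·((-9)·(-8−(-319/30)) + (-2)·(-319/30−(-12)) + (-29/15)·(-12−(-8))) = ½·(-237/10 − 41/15 + 116/15) = -187/20, so the F-coordinate is 11/15.
Check: 1/5 + 1/15 + 11/15 = 1.

(1/5, 1/15, 11/15)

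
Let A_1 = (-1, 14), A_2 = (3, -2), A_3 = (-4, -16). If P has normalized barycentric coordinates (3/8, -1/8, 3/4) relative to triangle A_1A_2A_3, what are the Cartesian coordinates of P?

P = (3/8)·A_1 + (-1/8)·A_2 + (3/4)·A_3.
x-coordinate: (3/8)·(-1) + (-1/8)·3 + (3/4)·(-4) = -15/4.
y-coordinate: (3/8)·14 + (-1/8)·(-2) + (3/4)·(-16) = -13/2.

(-15/4, -13/2)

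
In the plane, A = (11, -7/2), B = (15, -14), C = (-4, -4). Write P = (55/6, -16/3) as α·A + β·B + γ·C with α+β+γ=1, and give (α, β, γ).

Signed area of the reference triangle: [ABC] = ½·(11·(-14−(-4)) + 15·(-4−(-7/2)) + (-4)·(-7/2−(-14))) = ½·(-110 − 15/2 − 42) = -319/4.
[PBC] = ½·((55/6)·(-14−(-4)) + 15·(-4−(-16/3)) + (-4)·(-16/3−(-14))) = ½·(-275/3 + 20 − 104/3) = -319/6, so the A-coordinate is (-319/6)/(-319/4) = 2/3.
[APC] = ½·(11·(-16/3−(-4)) + (55/6)·(-4−(-7/2)) + (-4)·(-7/2−(-16/3))) = ½·(-44/3 − 55/12 − 22/3) = -319/24, so the B-coordinate is 1/6.
[ABP] = ½·(11·(-14−(-16/3)) + 15·(-16/3−(-7/2)) + (55/6)·(-7/2−(-14))) = ½·(-286/3 − 55/2 + 385/4) = -319/24, so the C-coordinate is 1/6.

(2/3, 1/6, 1/6)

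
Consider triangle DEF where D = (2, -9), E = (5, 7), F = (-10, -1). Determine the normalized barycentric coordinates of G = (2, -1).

Signed area of the reference triangle: [DEF] = ½·(2·(7−(-1)) + 5·(-1−(-9)) + (-10)·(-9−7)) = ½·(16 + 40 + 160) = 108.
[GEF] = ½·(2·(7−(-1)) + 5·(-1−(-1)) + (-10)·(-1−7)) = ½·(16 + 0 + 80) = 48, so the D-coordinate is 48/108 = 4/9.
[DGF] = ½·(2·(-1−(-1)) + 2·(-1−(-9)) + (-10)·(-9−(-1))) = ½·(0 + 16 + 80) = 48, so the E-coordinate is 4/9.
[DEG] = ½·(2·(7−(-1)) + 5·(-1−(-9)) + 2·(-9−7)) = ½·(16 + 40 − 32) = 12, so the F-coordinate is 1/9.
Check: 4/9 + 4/9 + 1/9 = 1.

(4/9, 4/9, 1/9)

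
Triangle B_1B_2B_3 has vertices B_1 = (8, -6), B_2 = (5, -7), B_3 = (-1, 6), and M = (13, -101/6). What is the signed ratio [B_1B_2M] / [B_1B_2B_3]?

[B_1B_2B_3] = ½·(8·(-7−6) + 5·(6−(-6)) + (-1)·(-6−(-7))) = ½·(-104 + 60 − 1) = -45/2.
[B_1B_2M] = ½·(8·(-7−(-101/6)) + 5·(-101/6−(-6)) + 13·(-6−(-7))) = ½·(236/3 − 325/6 + 13) = 75/4, so the ratio is (75/4)/(-45/2) = -5/6.

-5/6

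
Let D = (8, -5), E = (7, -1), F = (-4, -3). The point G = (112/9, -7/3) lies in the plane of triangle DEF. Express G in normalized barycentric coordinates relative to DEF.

(5/9, 8/9, -4/9)

Signed area of the reference triangle: [DEF] = ½·(8·(-1−(-3)) + 7·(-3−(-5)) + (-4)·(-5−(-1))) = ½·(16 + 14 + 16) = 23.
[GEF] = ½·((112/9)·(-1−(-3)) + 7·(-3−(-7/3)) + (-4)·(-7/3−(-1))) = ½·(224/9 − 14/3 + 16/3) = 115/9, so the D-coordinate is (115/9)/23 = 5/9.
[DGF] = ½·(8·(-7/3−(-3)) + (112/9)·(-3−(-5)) + (-4)·(-5−(-7/3))) = ½·(16/3 + 224/9 + 32/3) = 184/9, so the E-coordinate is 8/9.
[DEG] = ½·(8·(-1−(-7/3)) + 7·(-7/3−(-5)) + (112/9)·(-5−(-1))) = ½·(32/3 + 56/3 − 448/9) = -92/9, so the F-coordinate is -4/9.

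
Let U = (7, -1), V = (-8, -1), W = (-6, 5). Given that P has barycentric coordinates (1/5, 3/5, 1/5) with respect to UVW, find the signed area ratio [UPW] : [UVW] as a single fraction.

3/5

The signed ratio [UPW]/[UVW] equals the barycentric coordinate of P at vertex V, which is 3/5.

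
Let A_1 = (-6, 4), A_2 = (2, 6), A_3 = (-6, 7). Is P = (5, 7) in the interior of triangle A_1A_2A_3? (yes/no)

no

Barycentric coordinates of P: (-11/24, 11/8, 1/12).
The three coordinates are negative, positive, positive; a point is interior exactly when all three are positive.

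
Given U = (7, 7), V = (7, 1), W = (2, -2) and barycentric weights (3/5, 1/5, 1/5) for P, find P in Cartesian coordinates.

(6, 4)

P = (3/5)·U + (1/5)·V + (1/5)·W.
x-coordinate: (3/5)·7 + (1/5)·7 + (1/5)·2 = 6.
y-coordinate: (3/5)·7 + (1/5)·1 + (1/5)·(-2) = 4.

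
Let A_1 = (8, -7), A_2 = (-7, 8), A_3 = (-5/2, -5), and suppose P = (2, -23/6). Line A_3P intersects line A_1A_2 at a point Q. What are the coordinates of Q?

(17/4, -13/4)

Barycentric coordinates of P with respect to A_1A_2A_3: (1/2, 1/6, 1/3).
On side A_1A_2 the A_3-coordinate is zero; dropping P's A_3-weight 1/3 and renormalizing the remaining 1/2 : 1/6 gives weights 3/4, 1/4 on A_1, A_2.
Q = (3/4)·(8, -7) + (1/4)·(-7, 8) = (17/4, -13/4).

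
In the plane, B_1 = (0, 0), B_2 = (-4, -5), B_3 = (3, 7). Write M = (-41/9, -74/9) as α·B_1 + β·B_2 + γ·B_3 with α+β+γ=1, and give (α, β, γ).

Signed area of the reference triangle: [B_1B_2B_3] = ½·(0·(-5−7) + (-4)·(7−0) + 3·(0−(-5))) = ½·(0 − 28 + 15) = -13/2.
[MB_2B_3] = ½·((-41/9)·(-5−7) + (-4)·(7−(-74/9)) + 3·(-74/9−(-5))) = ½·(164/3 − 548/9 − 29/3) = -143/18, so the B_1-coordinate is (-143/18)/(-13/2) = 11/9.
[B_1MB_3] = ½·(0·(-74/9−7) + (-41/9)·(7−0) + 3·(0−(-74/9))) = ½·(0 − 287/9 + 74/3) = -65/18, so the B_2-coordinate is 5/9.
[B_1B_2M] = ½·(0·(-5−(-74/9)) + (-4)·(-74/9−0) + (-41/9)·(0−(-5))) = ½·(0 + 296/9 − 205/9) = 91/18, so the B_3-coordinate is -7/9.

(11/9, 5/9, -7/9)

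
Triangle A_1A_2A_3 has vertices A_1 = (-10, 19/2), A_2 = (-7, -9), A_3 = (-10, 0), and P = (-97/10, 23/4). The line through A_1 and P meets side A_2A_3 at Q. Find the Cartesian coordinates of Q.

Barycentric coordinates of P with respect to A_1A_2A_3: (7/10, 1/10, 1/5).
On side A_2A_3 the A_1-coordinate is zero; dropping P's A_1-weight 7/10 and renormalizing the remaining 1/10 : 1/5 gives weights 1/3, 2/3 on A_2, A_3.
Q = (1/3)·(-7, -9) + (2/3)·(-10, 0) = (-9, -3).

(-9, -3)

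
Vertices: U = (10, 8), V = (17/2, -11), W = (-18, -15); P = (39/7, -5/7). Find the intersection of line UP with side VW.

(-1/3, -37/3)

Barycentric coordinates of P with respect to UVW: (4/7, 2/7, 1/7).
On side VW the U-coordinate is zero; dropping P's U-weight 4/7 and renormalizing the remaining 2/7 : 1/7 gives weights 2/3, 1/3 on V, W.
Q = (2/3)·(17/2, -11) + (1/3)·(-18, -15) = (-1/3, -37/3).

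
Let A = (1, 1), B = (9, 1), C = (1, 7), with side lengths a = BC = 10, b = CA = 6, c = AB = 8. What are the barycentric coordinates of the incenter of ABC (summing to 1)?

The incenter has barycentric coordinates proportional to the opposite side lengths: (10 : 6 : 8).
Normalizing by 10+6+8 = 24 gives (5/12, 1/4, 1/3).

(5/12, 1/4, 1/3)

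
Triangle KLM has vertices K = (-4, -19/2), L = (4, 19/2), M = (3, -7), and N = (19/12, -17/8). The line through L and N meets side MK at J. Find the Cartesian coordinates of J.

Barycentric coordinates of N with respect to KLM: (1/4, 1/3, 5/12).
On side MK the L-coordinate is zero; dropping N's L-weight 1/3 and renormalizing the remaining 5/12 : 1/4 gives weights 5/8, 3/8 on M, K.
J = (5/8)·(3, -7) + (3/8)·(-4, -19/2) = (3/8, -127/16).

(3/8, -127/16)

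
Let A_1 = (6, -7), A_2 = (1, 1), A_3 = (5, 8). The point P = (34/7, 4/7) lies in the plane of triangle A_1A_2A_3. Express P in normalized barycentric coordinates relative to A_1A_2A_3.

(3/7, 1/7, 3/7)

Signed area of the reference triangle: [A_1A_2A_3] = ½·(6·(1−8) + 1·(8−(-7)) + 5·(-7−1)) = ½·(-42 + 15 − 40) = -67/2.
[PA_2A_3] = ½·((34/7)·(1−8) + 1·(8−(4/7)) + 5·(4/7−1)) = ½·(-34 + 52/7 − 15/7) = -201/14, so the A_1-coordinate is (-201/14)/(-67/2) = 3/7.
[A_1PA_3] = ½·(6·(4/7−8) + (34/7)·(8−(-7)) + 5·(-7−(4/7))) = ½·(-312/7 + 510/7 − 265/7) = -67/14, so the A_2-coordinate is 1/7.
[A_1A_2P] = ½·(6·(1−(4/7)) + 1·(4/7−(-7)) + (34/7)·(-7−1)) = ½·(18/7 + 53/7 − 272/7) = -201/14, so the A_3-coordinate is 3/7.
Check: 3/7 + 1/7 + 3/7 = 1.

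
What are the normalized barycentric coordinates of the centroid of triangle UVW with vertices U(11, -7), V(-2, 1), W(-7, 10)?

(1/3, 1/3, 1/3)

The centroid is the average of the vertices, so each weight is 1/3.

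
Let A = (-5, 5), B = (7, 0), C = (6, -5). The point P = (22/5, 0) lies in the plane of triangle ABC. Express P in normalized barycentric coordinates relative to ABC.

(1/5, 3/5, 1/5)

Signed area of the reference triangle: [ABC] = ½·((-5)·(0−(-5)) + 7·(-5−5) + 6·(5−0)) = ½·(-25 − 70 + 30) = -65/2.
[PBC] = ½·((22/5)·(0−(-5)) + 7·(-5−0) + 6·(0−0)) = ½·(22 − 35 + 0) = -13/2, so the A-coordinate is (-13/2)/(-65/2) = 1/5.
[APC] = ½·((-5)·(0−(-5)) + (22/5)·(-5−5) + 6·(5−0)) = ½·(-25 − 44 + 30) = -39/2, so the B-coordinate is 3/5.
[ABP] = ½·((-5)·(0−0) + 7·(0−5) + (22/5)·(5−0)) = ½·(0 − 35 + 22) = -13/2, so the C-coordinate is 1/5.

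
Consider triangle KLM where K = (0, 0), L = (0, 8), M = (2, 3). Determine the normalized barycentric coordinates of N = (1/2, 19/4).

(1/4, 1/2, 1/4)

Signed area of the reference triangle: [KLM] = ½·(0·(8−3) + 0·(3−0) + 2·(0−8)) = ½·(0 + 0 − 16) = -8.
[NLM] = ½·((1/2)·(8−3) + 0·(3−(19/4)) + 2·(19/4−8)) = ½·(5/2 + 0 − 13/2) = -2, so the K-coordinate is (-2)/(-8) = 1/4.
[KNM] = ½·(0·(19/4−3) + (1/2)·(3−0) + 2·(0−(19/4))) = ½·(0 + 3/2 − 19/2) = -4, so the L-coordinate is 1/2.
[KLN] = ½·(0·(8−(19/4)) + 0·(19/4−0) + (1/2)·(0−8)) = ½·(0 + 0 − 4) = -2, so the M-coordinate is 1/4.
Check: 1/4 + 1/2 + 1/4 = 1.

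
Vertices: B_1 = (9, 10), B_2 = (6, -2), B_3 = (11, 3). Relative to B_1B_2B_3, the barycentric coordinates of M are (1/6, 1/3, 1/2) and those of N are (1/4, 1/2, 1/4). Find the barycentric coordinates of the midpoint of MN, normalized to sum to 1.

Since both coordinate triples sum to 1, the midpoint's barycentrics are the componentwise average.
(1/6+1/4)/2 = 5/24; similarly 5/12 and 3/8.

(5/24, 5/12, 3/8)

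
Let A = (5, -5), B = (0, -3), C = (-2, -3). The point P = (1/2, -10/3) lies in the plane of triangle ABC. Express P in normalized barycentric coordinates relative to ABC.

Signed area of the reference triangle: [ABC] = ½·(5·(-3−(-3)) + 0·(-3−(-5)) + (-2)·(-5−(-3))) = ½·(0 + 0 + 4) = 2.
[PBC] = ½·((1/2)·(-3−(-3)) + 0·(-3−(-10/3)) + (-2)·(-10/3−(-3))) = ½·(0 + 0 + 2/3) = 1/3, so the A-coordinate is (1/3)/2 = 1/6.
[APC] = ½·(5·(-10/3−(-3)) + (1/2)·(-3−(-5)) + (-2)·(-5−(-10/3))) = ½·(-5/3 + 1 + 10/3) = 4/3, so the B-coordinate is 2/3.
[ABP] = ½·(5·(-3−(-10/3)) + 0·(-10/3−(-5)) + (1/2)·(-5−(-3))) = ½·(5/3 + 0 − 1) = 1/3, so the C-coordinate is 1/6.

(1/6, 2/3, 1/6)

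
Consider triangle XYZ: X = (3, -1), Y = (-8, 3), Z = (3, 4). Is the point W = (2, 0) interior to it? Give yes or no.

yes

Barycentric coordinates of W: (43/55, 1/11, 7/55).
The three coordinates are positive, positive, positive; a point is interior exactly when all three are positive.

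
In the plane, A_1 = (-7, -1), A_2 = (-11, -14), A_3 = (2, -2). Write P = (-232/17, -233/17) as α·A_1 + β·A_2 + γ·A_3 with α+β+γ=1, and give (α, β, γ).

Signed area of the reference triangle: [A_1A_2A_3] = ½·((-7)·(-14−(-2)) + (-11)·(-2−(-1)) + 2·(-1−(-14))) = ½·(84 + 11 + 26) = 121/2.
[PA_2A_3] = ½·((-232/17)·(-14−(-2)) + (-11)·(-2−(-233/17)) + 2·(-233/17−(-14))) = ½·(2784/17 − 2189/17 + 10/17) = 605/34, so the A_1-coordinate is (605/34)/(121/2) = 5/17.
[A_1PA_3] = ½·((-7)·(-233/17−(-2)) + (-232/17)·(-2−(-1)) + 2·(-1−(-233/17))) = ½·(1393/17 + 232/17 + 432/17) = 121/2, so the A_2-coordinate is 1.
[A_1A_2P] = ½·((-7)·(-14−(-233/17)) + (-11)·(-233/17−(-1)) + (-232/17)·(-1−(-14))) = ½·(35/17 + 2376/17 − 3016/17) = -605/34, so the A_3-coordinate is -5/17.
Check: 5/17 + 1 − 5/17 = 1.

(5/17, 1, -5/17)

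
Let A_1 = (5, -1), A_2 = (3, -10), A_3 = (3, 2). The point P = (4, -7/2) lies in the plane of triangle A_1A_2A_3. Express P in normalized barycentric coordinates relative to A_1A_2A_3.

(1/2, 1/3, 1/6)

Signed area of the reference triangle: [A_1A_2A_3] = ½·(5·(-10−2) + 3·(2−(-1)) + 3·(-1−(-10))) = ½·(-60 + 9 + 27) = -12.
[PA_2A_3] = ½·(4·(-10−2) + 3·(2−(-7/2)) + 3·(-7/2−(-10))) = ½·(-48 + 33/2 + 39/2) = -6, so the A_1-coordinate is (-6)/(-12) = 1/2.
[A_1PA_3] = ½·(5·(-7/2−2) + 4·(2−(-1)) + 3·(-1−(-7/2))) = ½·(-55/2 + 12 + 15/2) = -4, so the A_2-coordinate is 1/3.
[A_1A_2P] = ½·(5·(-10−(-7/2)) + 3·(-7/2−(-1)) + 4·(-1−(-10))) = ½·(-65/2 − 15/2 + 36) = -2, so the A_3-coordinate is 1/6.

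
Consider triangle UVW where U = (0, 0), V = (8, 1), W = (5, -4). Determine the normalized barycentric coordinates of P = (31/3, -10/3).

Signed area of the reference triangle: [UVW] = ½·(0·(1−(-4)) + 8·(-4−0) + 5·(0−1)) = ½·(0 − 32 − 5) = -37/2.
[PVW] = ½·((31/3)·(1−(-4)) + 8·(-4−(-10/3)) + 5·(-10/3−1)) = ½·(155/3 − 16/3 − 65/3) = 37/3, so the U-coordinate is (37/3)/(-37/2) = -2/3.
[UPW] = ½·(0·(-10/3−(-4)) + (31/3)·(-4−0) + 5·(0−(-10/3))) = ½·(0 − 124/3 + 50/3) = -37/3, so the V-coordinate is 2/3.
[UVP] = ½·(0·(1−(-10/3)) + 8·(-10/3−0) + (31/3)·(0−1)) = ½·(0 − 80/3 − 31/3) = -37/2, so the W-coordinate is 1.

(-2/3, 2/3, 1)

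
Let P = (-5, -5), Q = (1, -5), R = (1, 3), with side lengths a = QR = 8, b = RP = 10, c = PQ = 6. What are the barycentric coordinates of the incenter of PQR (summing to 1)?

The incenter has barycentric coordinates proportional to the opposite side lengths: (8 : 10 : 6).
Normalizing by 8+10+6 = 24 gives (1/3, 5/12, 1/4).

(1/3, 5/12, 1/4)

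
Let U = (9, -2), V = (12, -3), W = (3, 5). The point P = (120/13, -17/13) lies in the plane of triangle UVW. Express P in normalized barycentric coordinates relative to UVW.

(6/13, 5/13, 2/13)

Signed area of the reference triangle: [UVW] = ½·(9·(-3−5) + 12·(5−(-2)) + 3·(-2−(-3))) = ½·(-72 + 84 + 3) = 15/2.
[PVW] = ½·((120/13)·(-3−5) + 12·(5−(-17/13)) + 3·(-17/13−(-3))) = ½·(-960/13 + 984/13 + 66/13) = 45/13, so the U-coordinate is (45/13)/(15/2) = 6/13.
[UPW] = ½·(9·(-17/13−5) + (120/13)·(5−(-2)) + 3·(-2−(-17/13))) = ½·(-738/13 + 840/13 − 27/13) = 75/26, so the V-coordinate is 5/13.
[UVP] = ½·(9·(-3−(-17/13)) + 12·(-17/13−(-2)) + (120/13)·(-2−(-3))) = ½·(-198/13 + 108/13 + 120/13) = 15/13, so the W-coordinate is 2/13.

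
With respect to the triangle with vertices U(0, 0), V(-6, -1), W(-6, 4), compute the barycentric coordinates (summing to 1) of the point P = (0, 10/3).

Signed area of the reference triangle: [UVW] = ½·(0·(-1−4) + (-6)·(4−0) + (-6)·(0−(-1))) = ½·(0 − 24 − 6) = -15.
[PVW] = ½·(0·(-1−4) + (-6)·(4−(10/3)) + (-6)·(10/3−(-1))) = ½·(0 − 4 − 26) = -15, so the U-coordinate is (-15)/(-15) = 1.
[UPW] = ½·(0·(10/3−4) + 0·(4−0) + (-6)·(0−(10/3))) = ½·(0 + 0 + 20) = 10, so the V-coordinate is -2/3.
[UVP] = ½·(0·(-1−(10/3)) + (-6)·(10/3−0) + 0·(0−(-1))) = ½·(0 − 20 + 0) = -10, so the W-coordinate is 2/3.
Check: 1 − 2/3 + 2/3 = 1.

(1, -2/3, 2/3)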